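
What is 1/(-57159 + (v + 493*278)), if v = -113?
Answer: 1/79782 ≈ 1.2534e-5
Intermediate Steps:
1/(-57159 + (v + 493*278)) = 1/(-57159 + (-113 + 493*278)) = 1/(-57159 + (-113 + 137054)) = 1/(-57159 + 136941) = 1/79782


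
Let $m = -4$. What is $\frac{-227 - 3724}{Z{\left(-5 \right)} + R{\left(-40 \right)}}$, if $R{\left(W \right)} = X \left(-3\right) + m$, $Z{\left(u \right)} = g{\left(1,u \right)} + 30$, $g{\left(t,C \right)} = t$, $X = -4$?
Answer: $- \frac{1317}{13} \approx -101.31$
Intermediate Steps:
$Z{\left(u \right)} = 31$ ($Z{\left(u \right)} = 1 + 30 = 31$)
$R{\left(W \right)} = 8$ ($R{\left(W \right)} = \left(-4\right) \left(-3\right) - 4 = 12 - 4 = 8$)
$\frac{-227 - 3724}{Z{\left(-5 \right)} + R{\left(-40 \right)}} = \frac{-227 - 3724}{31 + 8} = - \frac{3951}{39} = \left(-3951\right) \frac{1}{39} = - \frac{1317}{13}$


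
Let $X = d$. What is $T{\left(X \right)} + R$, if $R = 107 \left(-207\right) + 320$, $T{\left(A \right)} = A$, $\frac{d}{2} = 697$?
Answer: $-20435$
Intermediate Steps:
$d = 1394$ ($d = 2 \cdot 697 = 1394$)
$X = 1394$
$R = -21829$ ($R = -22149 + 320 = -21829$)
$T{\left(X \right)} + R = 1394 - 21829 = -20435$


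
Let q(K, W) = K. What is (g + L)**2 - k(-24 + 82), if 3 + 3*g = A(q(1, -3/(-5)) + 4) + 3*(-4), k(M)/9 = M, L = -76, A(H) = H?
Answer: 51946/9 ≈ 5771.8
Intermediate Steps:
k(M) = 9*M
g = -10/3 (g = -1 + ((1 + 4) + 3*(-4))/3 = -1 + (5 - 12)/3 = -1 + (1/3)*(-7) = -1 - 7/3 = -10/3 ≈ -3.3333)
(g + L)**2 - k(-24 + 82) = (-10/3 - 76)**2 - 9*(-24 + 82) = (-238/3)**2 - 9*58 = 56644/9 - 1*522 = 56644/9 - 522 = 51946/9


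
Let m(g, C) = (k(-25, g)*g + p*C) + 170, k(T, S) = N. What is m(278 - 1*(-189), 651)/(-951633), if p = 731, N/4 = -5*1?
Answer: -466711/951633 ≈ -0.49043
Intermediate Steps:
N = -20 (N = 4*(-5*1) = 4*(-5) = -20)
k(T, S) = -20
m(g, C) = 170 - 20*g + 731*C (m(g, C) = (-20*g + 731*C) + 170 = 170 - 20*g + 731*C)
m(278 - 1*(-189), 651)/(-951633) = (170 - 20*(278 - 1*(-189)) + 731*651)/(-951633) = (170 - 20*(278 + 189) + 475881)*(-1/951633) = (170 - 20*467 + 475881)*(-1/951633) = (170 - 9340 + 475881)*(-1/951633) = 466711*(-1/951633) = -466711/951633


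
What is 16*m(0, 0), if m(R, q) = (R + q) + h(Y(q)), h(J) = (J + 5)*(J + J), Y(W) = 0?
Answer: 0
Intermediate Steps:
h(J) = 2*J*(5 + J) (h(J) = (5 + J)*(2*J) = 2*J*(5 + J))
m(R, q) = R + q (m(R, q) = (R + q) + 2*0*(5 + 0) = (R + q) + 2*0*5 = (R + q) + 0 = R + q)
16*m(0, 0) = 16*(0 + 0) = 16*0 = 0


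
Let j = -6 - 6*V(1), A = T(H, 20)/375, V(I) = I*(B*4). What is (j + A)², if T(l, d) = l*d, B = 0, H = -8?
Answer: 232324/5625 ≈ 41.302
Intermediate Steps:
T(l, d) = d*l
V(I) = 0 (V(I) = I*(0*4) = I*0 = 0)
A = -32/75 (A = (20*(-8))/375 = -160*1/375 = -32/75 ≈ -0.42667)
j = -6 (j = -6 - 6*0 = -6 + 0 = -6)
(j + A)² = (-6 - 32/75)² = (-482/75)² = 232324/5625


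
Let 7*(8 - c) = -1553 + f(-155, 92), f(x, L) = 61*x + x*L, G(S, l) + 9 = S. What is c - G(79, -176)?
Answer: 24834/7 ≈ 3547.7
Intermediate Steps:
G(S, l) = -9 + S
f(x, L) = 61*x + L*x
c = 25324/7 (c = 8 - (-1553 - 155*(61 + 92))/7 = 8 - (-1553 - 155*153)/7 = 8 - (-1553 - 23715)/7 = 8 - ⅐*(-25268) = 8 + 25268/7 = 25324/7 ≈ 3617.7)
c - G(79, -176) = 25324/7 - (-9 + 79) = 25324/7 - 1*70 = 25324/7 - 70 = 24834/7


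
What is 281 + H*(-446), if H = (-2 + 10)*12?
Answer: -42535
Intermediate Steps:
H = 96 (H = 8*12 = 96)
281 + H*(-446) = 281 + 96*(-446) = 281 - 42816 = -42535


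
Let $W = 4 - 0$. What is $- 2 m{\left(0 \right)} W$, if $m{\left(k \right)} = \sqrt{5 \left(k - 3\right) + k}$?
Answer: $- 8 i \sqrt{15} \approx - 30.984 i$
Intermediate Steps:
$W = 4$ ($W = 4 + 0 = 4$)
$m{\left(k \right)} = \sqrt{-15 + 6 k}$ ($m{\left(k \right)} = \sqrt{5 \left(-3 + k\right) + k} = \sqrt{\left(-15 + 5 k\right) + k} = \sqrt{-15 + 6 k}$)
$- 2 m{\left(0 \right)} W = - 2 \sqrt{-15 + 6 \cdot 0} \cdot 4 = - 2 \sqrt{-15 + 0} \cdot 4 = - 2 \sqrt{-15} \cdot 4 = - 2 i \sqrt{15} \cdot 4 = - 8 i \sqrt{15}$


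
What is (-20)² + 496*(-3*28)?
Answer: -41264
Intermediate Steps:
(-20)² + 496*(-3*28) = 400 + 496*(-84) = 400 - 41664 = -41264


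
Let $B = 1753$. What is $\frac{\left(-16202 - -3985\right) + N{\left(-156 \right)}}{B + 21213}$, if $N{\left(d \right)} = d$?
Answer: $- \frac{12373}{22966} \approx -0.53875$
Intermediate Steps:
$\frac{\left(-16202 - -3985\right) + N{\left(-156 \right)}}{B + 21213} = \frac{\left(-16202 - -3985\right) - 156}{1753 + 21213} = \frac{\left(-16202 + 3985\right) - 156}{22966} = \left(-12217 - 156\right) \frac{1}{22966} = \left(-12373\right) \frac{1}{22966} = - \frac{12373}{22966}$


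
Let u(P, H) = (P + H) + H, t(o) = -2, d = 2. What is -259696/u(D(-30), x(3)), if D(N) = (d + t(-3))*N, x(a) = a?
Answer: -129848/3 ≈ -43283.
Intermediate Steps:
D(N) = 0 (D(N) = (2 - 2)*N = 0*N = 0)
u(P, H) = P + 2*H (u(P, H) = (H + P) + H = P + 2*H)
-259696/u(D(-30), x(3)) = -259696/(0 + 2*3) = -259696/(0 + 6) = -259696/6 = -259696*1/6 = -129848/3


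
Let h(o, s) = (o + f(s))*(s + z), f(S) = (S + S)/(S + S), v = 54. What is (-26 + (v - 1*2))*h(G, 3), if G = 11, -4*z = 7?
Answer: 390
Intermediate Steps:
z = -7/4 (z = -1/4*7 = -7/4 ≈ -1.7500)
f(S) = 1 (f(S) = (2*S)/((2*S)) = (2*S)*(1/(2*S)) = 1)
h(o, s) = (1 + o)*(-7/4 + s) (h(o, s) = (o + 1)*(s - 7/4) = (1 + o)*(-7/4 + s))
(-26 + (v - 1*2))*h(G, 3) = (-26 + (54 - 1*2))*(-7/4 + 3 - 7/4*11 + 11*3) = (-26 + (54 - 2))*(-7/4 + 3 - 77/4 + 33) = (-26 + 52)*15 = 26*15 = 390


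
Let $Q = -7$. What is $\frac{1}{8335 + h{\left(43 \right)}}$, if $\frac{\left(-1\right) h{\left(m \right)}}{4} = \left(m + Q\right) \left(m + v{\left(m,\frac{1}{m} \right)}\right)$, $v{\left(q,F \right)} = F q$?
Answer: $\frac{1}{1999} \approx 0.00050025$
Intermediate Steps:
$h{\left(m \right)} = - 4 \left(1 + m\right) \left(-7 + m\right)$ ($h{\left(m \right)} = - 4 \left(m - 7\right) \left(m + \frac{m}{m}\right) = - 4 \left(-7 + m\right) \left(m + 1\right) = - 4 \left(-7 + m\right) \left(1 + m\right) = - 4 \left(1 + m\right) \left(-7 + m\right)$)
$\frac{1}{8335 + h{\left(43 \right)}} = \frac{1}{8335 + \left(28 - 4 \cdot 43^{2} + 24 \cdot 43\right)} = \frac{1}{8335 + \left(28 - 7396 + 1032\right)} = \frac{1}{8335 - 6336} = \frac{1}{1999}$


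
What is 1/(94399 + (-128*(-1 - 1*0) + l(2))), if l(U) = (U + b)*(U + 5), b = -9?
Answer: 1/94478 ≈ 1.0584e-5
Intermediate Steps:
l(U) = (-9 + U)*(5 + U) (l(U) = (U - 9)*(U + 5) = (-9 + U)*(5 + U))
1/(94399 + (-128*(-1 - 1*0) + l(2))) = 1/(94399 + (-128*(-1 - 1*0) + (-45 + 2**2 - 4*2))) = 1/(94399 + (-128*(-1 + 0) + (-45 + 4 - 8))) = 1/(94399 + (-128*(-1) - 49)) = 1/(94399 + (128 - 49)) = 1/(94399 + 79) = 1/94478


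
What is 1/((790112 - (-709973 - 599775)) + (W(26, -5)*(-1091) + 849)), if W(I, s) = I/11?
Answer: 11/23079433 ≈ 4.7661e-7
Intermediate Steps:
W(I, s) = I/11 (W(I, s) = I*(1/11) = I/11)
1/((790112 - (-709973 - 599775)) + (W(26, -5)*(-1091) + 849)) = 1/((790112 - (-709973 - 599775)) + (((1/11)*26)*(-1091) + 849)) = 1/((790112 - 1*(-1309748)) + ((26/11)*(-1091) + 849)) = 1/((790112 + 1309748) + (-28366/11 + 849)) = 1/(2099860 - 19027/11) = 1/(23079433/11) = 11/23079433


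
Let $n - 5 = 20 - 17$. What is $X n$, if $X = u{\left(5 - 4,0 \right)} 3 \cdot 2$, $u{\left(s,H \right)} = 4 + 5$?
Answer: $432$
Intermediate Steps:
$n = 8$ ($n = 5 + \left(20 - 17\right) = 5 + 3 = 8$)
$u{\left(s,H \right)} = 9$
$X = 54$ ($X = 9 \cdot 3 \cdot 2 = 27 \cdot 2 = 54$)
$X n = 54 \cdot 8 = 432$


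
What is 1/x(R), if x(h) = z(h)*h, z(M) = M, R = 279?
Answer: 1/77841 ≈ 1.2847e-5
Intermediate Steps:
x(h) = h² (x(h) = h*h = h²)
1/x(R) = 1/(279²) = 1/77841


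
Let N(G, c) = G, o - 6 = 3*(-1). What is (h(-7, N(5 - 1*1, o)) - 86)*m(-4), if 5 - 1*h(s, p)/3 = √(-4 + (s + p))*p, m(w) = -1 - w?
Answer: -213 - 36*I*√7 ≈ -213.0 - 95.247*I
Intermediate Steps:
o = 3 (o = 6 + 3*(-1) = 6 - 3 = 3)
h(s, p) = 15 - 3*p*√(-4 + p + s) (h(s, p) = 15 - 3*√(-4 + (s + p))*p = 15 - 3*√(-4 + (p + s))*p = 15 - 3*√(-4 + p + s)*p = 15 - 3*p*√(-4 + p + s))
(h(-7, N(5 - 1*1, o)) - 86)*m(-4) = ((15 - 3*(5 - 1*1)*√(-4 + (5 - 1*1) - 7)) - 86)*(-1 - 1*(-4)) = ((15 - 3*(5 - 1)*√(-4 + (5 - 1) - 7)) - 86)*(-1 + 4) = ((15 - 3*4*√(-4 + 4 - 7)) - 86)*3 = ((15 - 3*4*√(-7)) - 86)*3 = ((15 - 3*4*I*√7) - 86)*3 = ((15 - 12*I*√7) - 86)*3 = (-71 - 12*I*√7)*3 = -213 - 36*I*√7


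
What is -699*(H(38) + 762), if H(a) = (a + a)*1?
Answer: -585762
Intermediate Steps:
H(a) = 2*a (H(a) = (2*a)*1 = 2*a)
-699*(H(38) + 762) = -699*(2*38 + 762) = -699*(76 + 762) = -699*838 = -585762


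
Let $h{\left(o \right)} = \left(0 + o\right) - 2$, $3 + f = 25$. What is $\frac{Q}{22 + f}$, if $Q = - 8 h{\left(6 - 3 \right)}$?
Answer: $- \frac{2}{11} \approx -0.18182$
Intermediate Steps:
$f = 22$ ($f = -3 + 25 = 22$)
$h{\left(o \right)} = -2 + o$ ($h{\left(o \right)} = o - 2 = -2 + o$)
$Q = -8$ ($Q = - 8 \left(-2 + \left(6 - 3\right)\right) = - 8 \left(-2 + 3\right) = \left(-8\right) 1 = -8$)
$\frac{Q}{22 + f} = - \frac{8}{22 + 22} = - \frac{8}{44} = \left(-8\right) \frac{1}{44} = - \frac{2}{11}$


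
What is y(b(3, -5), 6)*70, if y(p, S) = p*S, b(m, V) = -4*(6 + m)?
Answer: -15120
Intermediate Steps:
b(m, V) = -24 - 4*m
y(p, S) = S*p
y(b(3, -5), 6)*70 = (6*(-24 - 4*3))*70 = (6*(-24 - 12))*70 = (6*(-36))*70 = -216*70 = -15120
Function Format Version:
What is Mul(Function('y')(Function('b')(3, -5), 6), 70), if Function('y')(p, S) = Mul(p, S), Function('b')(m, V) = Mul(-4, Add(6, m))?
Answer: -15120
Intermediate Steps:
Function('b')(m, V) = Add(-24, Mul(-4, m))
Function('y')(p, S) = Mul(S, p)
Mul(Function('y')(Function('b')(3, -5), 6), 70) = Mul(Mul(6, Add(-24, Mul(-4, 3))), 70) = Mul(Mul(6, Add(-24, -12)), 70) = Mul(Mul(6, -36), 70) = Mul(-216, 70) = -15120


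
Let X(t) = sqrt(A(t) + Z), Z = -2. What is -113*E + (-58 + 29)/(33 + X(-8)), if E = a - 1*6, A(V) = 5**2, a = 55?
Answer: -5903399/1066 + 29*sqrt(23)/1066 ≈ -5537.8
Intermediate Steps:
A(V) = 25
E = 49 (E = 55 - 1*6 = 55 - 6 = 49)
X(t) = sqrt(23) (X(t) = sqrt(25 - 2) = sqrt(23))
-113*E + (-58 + 29)/(33 + X(-8)) = -113*49 + (-58 + 29)/(33 + sqrt(23)) = -5537 - 29/(33 + sqrt(23))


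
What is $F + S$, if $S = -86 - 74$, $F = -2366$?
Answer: $-2526$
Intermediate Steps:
$S = -160$ ($S = -86 - 74 = -160$)
$F + S = -2366 - 160 = -2526$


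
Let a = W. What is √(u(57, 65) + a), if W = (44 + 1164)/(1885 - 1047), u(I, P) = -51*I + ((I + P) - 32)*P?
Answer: √516929099/419 ≈ 54.263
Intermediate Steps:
u(I, P) = -51*I + P*(-32 + I + P) (u(I, P) = -51*I + (-32 + I + P)*P = -51*I + P*(-32 + I + P))
W = 604/419 (W = 1208/838 = 1208*(1/838) = 604/419 ≈ 1.4415)
a = 604/419 ≈ 1.4415
√(u(57, 65) + a) = √((65² - 51*57 - 32*65 + 57*65) + 604/419) = √((4225 - 2907 - 2080 + 3705) + 604/419) = √(2943 + 604/419) = √(1233721/419) = √516929099/419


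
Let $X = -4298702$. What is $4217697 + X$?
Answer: $-81005$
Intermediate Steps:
$4217697 + X = 4217697 - 4298702 = -81005$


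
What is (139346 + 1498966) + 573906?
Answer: 2212218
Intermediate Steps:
(139346 + 1498966) + 573906 = 1638312 + 573906 = 2212218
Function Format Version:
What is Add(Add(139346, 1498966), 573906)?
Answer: 2212218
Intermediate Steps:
Add(Add(139346, 1498966), 573906) = Add(1638312, 573906) = 2212218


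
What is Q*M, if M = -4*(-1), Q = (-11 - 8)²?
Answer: 1444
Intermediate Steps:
Q = 361 (Q = (-19)² = 361)
M = 4
Q*M = 361*4 = 1444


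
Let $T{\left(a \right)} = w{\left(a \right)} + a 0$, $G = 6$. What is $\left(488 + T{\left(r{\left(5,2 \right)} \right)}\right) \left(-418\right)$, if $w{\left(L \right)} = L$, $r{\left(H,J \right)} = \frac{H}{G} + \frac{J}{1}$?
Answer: $- \frac{615505}{3} \approx -2.0517 \cdot 10^{5}$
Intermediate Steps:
$r{\left(H,J \right)} = J + \frac{H}{6}$ ($r{\left(H,J \right)} = \frac{H}{6} + \frac{J}{1} = H \frac{1}{6} + J 1 = \frac{H}{6} + J = J + \frac{H}{6}$)
$T{\left(a \right)} = a$ ($T{\left(a \right)} = a + a 0 = a + 0 = a$)
$\left(488 + T{\left(r{\left(5,2 \right)} \right)}\right) \left(-418\right) = \left(488 + \left(2 + \frac{1}{6} \cdot 5\right)\right) \left(-418\right) = \left(488 + \left(2 + \frac{5}{6}\right)\right) \left(-418\right) = \left(488 + \frac{17}{6}\right) \left(-418\right) = \frac{2945}{6} \left(-418\right) = - \frac{615505}{3}$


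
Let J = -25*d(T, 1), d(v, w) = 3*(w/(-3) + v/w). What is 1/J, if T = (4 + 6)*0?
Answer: 1/25 ≈ 0.040000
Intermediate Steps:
T = 0 (T = 10*0 = 0)
d(v, w) = -w + 3*v/w (d(v, w) = 3*(w*(-⅓) + v/w) = 3*(-w/3 + v/w) = -w + 3*v/w)
J = 25 (J = -25*(-1*1 + 3*0/1) = -25*(-1 + 3*0*1) = -25*(-1 + 0) = -25*(-1) = 25)
1/J = 1/25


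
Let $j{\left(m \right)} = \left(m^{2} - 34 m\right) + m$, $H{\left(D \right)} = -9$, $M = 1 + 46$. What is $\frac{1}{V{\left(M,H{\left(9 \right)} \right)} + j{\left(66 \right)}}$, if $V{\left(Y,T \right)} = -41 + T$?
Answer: $\frac{1}{2128} \approx 0.00046992$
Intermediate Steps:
$M = 47$
$j{\left(m \right)} = m^{2} - 33 m$
$\frac{1}{V{\left(M,H{\left(9 \right)} \right)} + j{\left(66 \right)}} = \frac{1}{\left(-41 - 9\right) + 66 \left(-33 + 66\right)} = \frac{1}{-50 + 66 \cdot 33} = \frac{1}{-50 + 2178} = \frac{1}{2128}$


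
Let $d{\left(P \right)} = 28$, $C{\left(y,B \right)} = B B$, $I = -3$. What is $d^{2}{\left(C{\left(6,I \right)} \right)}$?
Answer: $784$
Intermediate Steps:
$C{\left(y,B \right)} = B^{2}$
$d^{2}{\left(C{\left(6,I \right)} \right)} = 28^{2} = 784$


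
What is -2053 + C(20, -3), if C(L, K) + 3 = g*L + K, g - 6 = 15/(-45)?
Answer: -5837/3 ≈ -1945.7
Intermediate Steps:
g = 17/3 (g = 6 + 15/(-45) = 6 + 15*(-1/45) = 6 - ⅓ = 17/3 ≈ 5.6667)
C(L, K) = -3 + K + 17*L/3 (C(L, K) = -3 + (17*L/3 + K) = -3 + (K + 17*L/3) = -3 + K + 17*L/3)
-2053 + C(20, -3) = -2053 + (-3 - 3 + (17/3)*20) = -2053 + (-3 - 3 + 340/3) = -2053 + 322/3 = -5837/3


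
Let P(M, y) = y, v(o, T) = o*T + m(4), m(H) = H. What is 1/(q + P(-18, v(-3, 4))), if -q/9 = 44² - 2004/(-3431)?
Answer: -3431/59827228 ≈ -5.7348e-5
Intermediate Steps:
v(o, T) = 4 + T*o (v(o, T) = o*T + 4 = T*o + 4 = 4 + T*o)
q = -59799780/3431 (q = -9*(44² - 2004/(-3431)) = -9*(1936 - 2004*(-1/3431)) = -9*(1936 + 2004/3431) = -9*6644420/3431 = -59799780/3431 ≈ -17429.)
1/(q + P(-18, v(-3, 4))) = 1/(-59799780/3431 + (4 + 4*(-3))) = 1/(-59799780/3431 + (4 - 12)) = 1/(-59799780/3431 - 8) = 1/(-59827228/3431) = -3431/59827228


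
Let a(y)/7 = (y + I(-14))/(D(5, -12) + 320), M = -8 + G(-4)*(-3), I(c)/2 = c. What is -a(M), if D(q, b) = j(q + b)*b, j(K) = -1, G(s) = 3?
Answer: 315/332 ≈ 0.94880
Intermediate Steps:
I(c) = 2*c
D(q, b) = -b
M = -17 (M = -8 + 3*(-3) = -8 - 9 = -17)
a(y) = -49/83 + 7*y/332 (a(y) = 7*((y + 2*(-14))/(-1*(-12) + 320)) = 7*((y - 28)/(12 + 320)) = 7*((-28 + y)/332) = 7*((-28 + y)*(1/332)) = 7*(-7/83 + y/332) = -49/83 + 7*y/332)
-a(M) = -(-49/83 + (7/332)*(-17)) = -(-49/83 - 119/332) = -1*(-315/332) = 315/332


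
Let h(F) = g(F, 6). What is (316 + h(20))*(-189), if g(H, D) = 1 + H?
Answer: -63693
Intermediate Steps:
h(F) = 1 + F
(316 + h(20))*(-189) = (316 + (1 + 20))*(-189) = (316 + 21)*(-189) = 337*(-189) = -63693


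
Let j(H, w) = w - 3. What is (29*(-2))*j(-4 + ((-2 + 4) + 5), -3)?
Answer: 348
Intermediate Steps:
j(H, w) = -3 + w
(29*(-2))*j(-4 + ((-2 + 4) + 5), -3) = (29*(-2))*(-3 - 3) = -58*(-6) = 348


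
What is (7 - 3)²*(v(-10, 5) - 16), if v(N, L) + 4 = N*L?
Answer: -1120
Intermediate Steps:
v(N, L) = -4 + L*N (v(N, L) = -4 + N*L = -4 + L*N)
(7 - 3)²*(v(-10, 5) - 16) = (7 - 3)²*((-4 + 5*(-10)) - 16) = 4²*((-4 - 50) - 16) = 16*(-54 - 16) = 16*(-70) = -1120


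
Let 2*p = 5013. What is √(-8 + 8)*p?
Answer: 0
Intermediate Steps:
p = 5013/2 (p = (½)*5013 = 5013/2 ≈ 2506.5)
√(-8 + 8)*p = √(-8 + 8)*(5013/2) = √0*(5013/2) = 0*(5013/2) = 0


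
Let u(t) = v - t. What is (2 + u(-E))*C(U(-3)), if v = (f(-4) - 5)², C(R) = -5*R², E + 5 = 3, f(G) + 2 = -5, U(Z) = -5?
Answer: -18000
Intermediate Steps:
f(G) = -7 (f(G) = -2 - 5 = -7)
E = -2 (E = -5 + 3 = -2)
v = 144 (v = (-7 - 5)² = (-12)² = 144)
u(t) = 144 - t
(2 + u(-E))*C(U(-3)) = (2 + (144 - (-1)*(-2)))*(-5*(-5)²) = (2 + (144 - 1*2))*(-5*25) = (2 + (144 - 2))*(-125) = (2 + 142)*(-125) = 144*(-125) = -18000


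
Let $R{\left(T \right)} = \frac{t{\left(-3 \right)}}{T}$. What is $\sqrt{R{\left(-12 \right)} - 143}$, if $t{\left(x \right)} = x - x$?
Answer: $i \sqrt{143} \approx 11.958 i$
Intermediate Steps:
$t{\left(x \right)} = 0$
$R{\left(T \right)} = 0$ ($R{\left(T \right)} = \frac{0}{T} = 0$)
$\sqrt{R{\left(-12 \right)} - 143} = \sqrt{0 - 143} = \sqrt{-143} = i \sqrt{143}$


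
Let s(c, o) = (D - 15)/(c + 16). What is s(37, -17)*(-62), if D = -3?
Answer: 1116/53 ≈ 21.057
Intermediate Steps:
s(c, o) = -18/(16 + c) (s(c, o) = (-3 - 15)/(c + 16) = -18/(16 + c))
s(37, -17)*(-62) = -18/(16 + 37)*(-62) = -18/53*(-62) = 1116/53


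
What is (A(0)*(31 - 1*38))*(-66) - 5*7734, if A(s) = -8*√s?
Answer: -38670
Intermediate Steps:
(A(0)*(31 - 1*38))*(-66) - 5*7734 = ((-8*√0)*(31 - 1*38))*(-66) - 5*7734 = ((-8*0)*(31 - 38))*(-66) - 1*38670 = (0*(-7))*(-66) - 38670 = 0*(-66) - 38670 = 0 - 38670 = -38670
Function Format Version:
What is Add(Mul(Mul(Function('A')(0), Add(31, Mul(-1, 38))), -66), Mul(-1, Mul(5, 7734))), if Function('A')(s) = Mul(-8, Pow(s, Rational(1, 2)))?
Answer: -38670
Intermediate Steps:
Add(Mul(Mul(Function('A')(0), Add(31, Mul(-1, 38))), -66), Mul(-1, Mul(5, 7734))) = Add(Mul(Mul(Mul(-8, Pow(0, Rational(1, 2))), Add(31, Mul(-1, 38))), -66), Mul(-1, Mul(5, 7734))) = Add(Mul(Mul(Mul(-8, 0), Add(31, -38)), -66), Mul(-1, 38670)) = Add(Mul(Mul(0, -7), -66), -38670) = Add(Mul(0, -66), -38670) = Add(0, -38670) = -38670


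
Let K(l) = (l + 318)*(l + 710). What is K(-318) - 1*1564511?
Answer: -1564511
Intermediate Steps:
K(l) = (318 + l)*(710 + l)
K(-318) - 1*1564511 = (225780 + (-318)**2 + 1028*(-318)) - 1*1564511 = (225780 + 101124 - 326904) - 1564511 = 0 - 1564511 = -1564511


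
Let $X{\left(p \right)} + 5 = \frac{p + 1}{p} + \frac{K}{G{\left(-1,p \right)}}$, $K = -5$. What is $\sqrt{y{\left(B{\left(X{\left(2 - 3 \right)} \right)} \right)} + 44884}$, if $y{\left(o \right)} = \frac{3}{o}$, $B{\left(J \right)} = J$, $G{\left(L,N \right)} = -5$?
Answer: $\frac{\sqrt{179533}}{2} \approx 211.86$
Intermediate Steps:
$X{\left(p \right)} = -4 + \frac{1 + p}{p}$ ($X{\left(p \right)} = -5 + \left(\frac{p + 1}{p} - \frac{5}{-5}\right) = -5 + \left(\frac{1 + p}{p} - -1\right) = -5 + \left(\frac{1 + p}{p} + 1\right) = -5 + \left(1 + \frac{1 + p}{p}\right) = -4 + \frac{1 + p}{p}$)
$\sqrt{y{\left(B{\left(X{\left(2 - 3 \right)} \right)} \right)} + 44884} = \sqrt{\frac{3}{-3 + \frac{1}{2 - 3}} + 44884} = \sqrt{\frac{3}{-3 + \frac{1}{-1}} + 44884} = \sqrt{\frac{3}{-3 - 1} + 44884} = \sqrt{\frac{3}{-4} + 44884} = \sqrt{3 \left(- \frac{1}{4}\right) + 44884} = \sqrt{- \frac{3}{4} + 44884} = \sqrt{\frac{179533}{4}} = \frac{\sqrt{179533}}{2}$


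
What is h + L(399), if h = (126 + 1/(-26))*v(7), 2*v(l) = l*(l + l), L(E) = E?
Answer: 170849/26 ≈ 6571.1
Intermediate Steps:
v(l) = l**2 (v(l) = (l*(l + l))/2 = (l*(2*l))/2 = (2*l**2)/2 = l**2)
h = 160475/26 (h = (126 + 1/(-26))*7**2 = (126 - 1/26)*49 = (3275/26)*49 = 160475/26 ≈ 6172.1)
h + L(399) = 160475/26 + 399 = 170849/26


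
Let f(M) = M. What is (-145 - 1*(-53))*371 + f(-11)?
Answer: -34143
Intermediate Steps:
(-145 - 1*(-53))*371 + f(-11) = (-145 - 1*(-53))*371 - 11 = (-145 + 53)*371 - 11 = -92*371 - 11 = -34132 - 11 = -34143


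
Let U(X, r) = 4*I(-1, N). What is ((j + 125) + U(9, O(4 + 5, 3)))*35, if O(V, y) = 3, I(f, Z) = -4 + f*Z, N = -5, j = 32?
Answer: 5635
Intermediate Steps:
I(f, Z) = -4 + Z*f
U(X, r) = 4 (U(X, r) = 4*(-4 - 5*(-1)) = 4*(-4 + 5) = 4*1 = 4)
((j + 125) + U(9, O(4 + 5, 3)))*35 = ((32 + 125) + 4)*35 = (157 + 4)*35 = 161*35 = 5635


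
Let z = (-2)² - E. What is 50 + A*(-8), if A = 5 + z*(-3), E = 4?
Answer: 10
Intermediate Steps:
z = 0 (z = (-2)² - 1*4 = 4 - 4 = 0)
A = 5 (A = 5 + 0*(-3) = 5 + 0 = 5)
50 + A*(-8) = 50 + 5*(-8) = 50 - 40 = 10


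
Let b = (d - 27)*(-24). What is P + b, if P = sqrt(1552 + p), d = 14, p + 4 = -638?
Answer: 312 + sqrt(910) ≈ 342.17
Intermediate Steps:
p = -642 (p = -4 - 638 = -642)
b = 312 (b = (14 - 27)*(-24) = -13*(-24) = 312)
P = sqrt(910) (P = sqrt(1552 - 642) = sqrt(910) ≈ 30.166)
P + b = sqrt(910) + 312 = 312 + sqrt(910)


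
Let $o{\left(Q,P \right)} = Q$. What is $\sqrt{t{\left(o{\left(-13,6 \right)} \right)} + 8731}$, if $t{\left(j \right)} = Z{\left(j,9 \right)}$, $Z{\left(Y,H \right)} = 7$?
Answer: $\sqrt{8738} \approx 93.477$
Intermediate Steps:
$t{\left(j \right)} = 7$
$\sqrt{t{\left(o{\left(-13,6 \right)} \right)} + 8731} = \sqrt{7 + 8731} = \sqrt{8738}$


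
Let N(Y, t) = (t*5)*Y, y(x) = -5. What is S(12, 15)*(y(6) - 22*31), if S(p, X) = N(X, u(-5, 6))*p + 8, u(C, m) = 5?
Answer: -3096996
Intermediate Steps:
N(Y, t) = 5*Y*t (N(Y, t) = (5*t)*Y = 5*Y*t)
S(p, X) = 8 + 25*X*p (S(p, X) = (5*X*5)*p + 8 = (25*X)*p + 8 = 25*X*p + 8 = 8 + 25*X*p)
S(12, 15)*(y(6) - 22*31) = (8 + 25*15*12)*(-5 - 22*31) = (8 + 4500)*(-5 - 682) = 4508*(-687) = -3096996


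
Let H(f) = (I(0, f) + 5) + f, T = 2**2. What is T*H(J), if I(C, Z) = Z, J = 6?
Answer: 68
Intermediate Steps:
T = 4
H(f) = 5 + 2*f (H(f) = (f + 5) + f = (5 + f) + f = 5 + 2*f)
T*H(J) = 4*(5 + 2*6) = 4*(5 + 12) = 4*17 = 68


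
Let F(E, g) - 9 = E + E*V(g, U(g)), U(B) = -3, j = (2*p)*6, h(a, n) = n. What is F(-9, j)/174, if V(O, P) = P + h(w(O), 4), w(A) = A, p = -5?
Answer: -3/58 ≈ -0.051724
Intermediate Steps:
j = -60 (j = (2*(-5))*6 = -10*6 = -60)
V(O, P) = 4 + P (V(O, P) = P + 4 = 4 + P)
F(E, g) = 9 + 2*E (F(E, g) = 9 + (E + E*(4 - 3)) = 9 + (E + E*1) = 9 + (E + E) = 9 + 2*E)
F(-9, j)/174 = (9 + 2*(-9))/174 = (9 - 18)*(1/174) = -9*1/174 = -3/58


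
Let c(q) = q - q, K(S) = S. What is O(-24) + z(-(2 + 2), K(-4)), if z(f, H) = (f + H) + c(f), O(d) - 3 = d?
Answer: -29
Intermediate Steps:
O(d) = 3 + d
c(q) = 0
z(f, H) = H + f (z(f, H) = (f + H) + 0 = (H + f) + 0 = H + f)
O(-24) + z(-(2 + 2), K(-4)) = (3 - 24) + (-4 - (2 + 2)) = -21 + (-4 - 1*4) = -21 + (-4 - 4) = -21 - 8 = -29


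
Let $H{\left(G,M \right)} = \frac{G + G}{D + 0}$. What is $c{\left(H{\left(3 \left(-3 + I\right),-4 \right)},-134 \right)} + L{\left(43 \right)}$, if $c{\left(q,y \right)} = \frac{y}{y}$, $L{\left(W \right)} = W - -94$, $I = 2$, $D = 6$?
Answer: $138$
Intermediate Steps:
$L{\left(W \right)} = 94 + W$ ($L{\left(W \right)} = W + 94 = 94 + W$)
$H{\left(G,M \right)} = \frac{G}{3}$ ($H{\left(G,M \right)} = \frac{G + G}{6 + 0} = \frac{2 G}{6} = 2 G \frac{1}{6} = \frac{G}{3}$)
$c{\left(q,y \right)} = 1$
$c{\left(H{\left(3 \left(-3 + I\right),-4 \right)},-134 \right)} + L{\left(43 \right)} = 1 + \left(94 + 43\right) = 1 + 137 = 138$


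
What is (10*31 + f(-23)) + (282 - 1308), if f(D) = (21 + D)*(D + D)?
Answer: -624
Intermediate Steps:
f(D) = 2*D*(21 + D) (f(D) = (21 + D)*(2*D) = 2*D*(21 + D))
(10*31 + f(-23)) + (282 - 1308) = (10*31 + 2*(-23)*(21 - 23)) + (282 - 1308) = (310 + 2*(-23)*(-2)) - 1026 = (310 + 92) - 1026 = 402 - 1026 = -624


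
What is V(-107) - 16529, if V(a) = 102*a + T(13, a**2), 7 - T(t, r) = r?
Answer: -38885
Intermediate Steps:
T(t, r) = 7 - r
V(a) = 7 - a**2 + 102*a (V(a) = 102*a + (7 - a**2) = 7 - a**2 + 102*a)
V(-107) - 16529 = (7 - 1*(-107)**2 + 102*(-107)) - 16529 = (7 - 1*11449 - 10914) - 16529 = (7 - 11449 - 10914) - 16529 = -22356 - 16529 = -38885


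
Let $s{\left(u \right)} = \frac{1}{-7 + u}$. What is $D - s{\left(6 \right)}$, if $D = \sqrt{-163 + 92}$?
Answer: $1 + i \sqrt{71} \approx 1.0 + 8.4261 i$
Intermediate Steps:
$D = i \sqrt{71}$ ($D = \sqrt{-71} = i \sqrt{71} \approx 8.4261 i$)
$D - s{\left(6 \right)} = i \sqrt{71} - \frac{1}{-7 + 6} = i \sqrt{71} - \frac{1}{-1} = i \sqrt{71} - -1 = i \sqrt{71} + 1 = 1 + i \sqrt{71}$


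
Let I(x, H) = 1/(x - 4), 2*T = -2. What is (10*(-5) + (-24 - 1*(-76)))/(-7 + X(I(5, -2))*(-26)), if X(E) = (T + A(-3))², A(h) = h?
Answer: -2/423 ≈ -0.0047281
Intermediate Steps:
T = -1 (T = (½)*(-2) = -1)
I(x, H) = 1/(-4 + x)
X(E) = 16 (X(E) = (-1 - 3)² = (-4)² = 16)
(10*(-5) + (-24 - 1*(-76)))/(-7 + X(I(5, -2))*(-26)) = (10*(-5) + (-24 - 1*(-76)))/(-7 + 16*(-26)) = (-50 + (-24 + 76))/(-7 - 416) = (-50 + 52)/(-423) = 2*(-1/423) = -2/423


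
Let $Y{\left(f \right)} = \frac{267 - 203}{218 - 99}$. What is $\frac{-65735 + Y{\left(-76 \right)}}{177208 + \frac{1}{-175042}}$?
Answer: $- \frac{65202319802}{175773442165} \approx -0.37094$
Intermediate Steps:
$Y{\left(f \right)} = \frac{64}{119}$
$\frac{-65735 + Y{\left(-76 \right)}}{177208 + \frac{1}{-175042}} = \frac{-65735 + \frac{64}{119}}{177208 + \frac{1}{-175042}} = - \frac{7822401}{119 \left(177208 - \frac{1}{175042}\right)} = - \frac{7822401}{119 \cdot \frac{31018842735}{175042}} = \left(- \frac{7822401}{119}\right) \frac{175042}{31018842735} = - \frac{65202319802}{175773442165}$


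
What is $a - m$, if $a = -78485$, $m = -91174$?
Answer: $12689$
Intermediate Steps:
$a - m = -78485 - -91174 = -78485 + 91174 = 12689$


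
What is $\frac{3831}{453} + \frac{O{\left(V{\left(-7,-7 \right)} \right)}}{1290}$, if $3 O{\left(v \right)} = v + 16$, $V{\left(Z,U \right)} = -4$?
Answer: $\frac{823967}{97395} \approx 8.4601$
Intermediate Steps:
$O{\left(v \right)} = \frac{16}{3} + \frac{v}{3}$ ($O{\left(v \right)} = \frac{v + 16}{3} = \frac{16 + v}{3} = \frac{16}{3} + \frac{v}{3}$)
$\frac{3831}{453} + \frac{O{\left(V{\left(-7,-7 \right)} \right)}}{1290} = \frac{3831}{453} + \frac{\frac{16}{3} + \frac{1}{3} \left(-4\right)}{1290} = 3831 \cdot \frac{1}{453} + \left(\frac{16}{3} - \frac{4}{3}\right) \frac{1}{1290} = \frac{1277}{151} + 4 \cdot \frac{1}{1290} = \frac{1277}{151} + \frac{2}{645} = \frac{823967}{97395}$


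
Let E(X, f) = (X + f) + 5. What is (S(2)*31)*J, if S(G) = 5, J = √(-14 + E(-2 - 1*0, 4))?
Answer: 155*I*√7 ≈ 410.09*I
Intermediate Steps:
E(X, f) = 5 + X + f
J = I*√7 (J = √(-14 + (5 + (-2 - 1*0) + 4)) = √(-14 + (5 + (-2 + 0) + 4)) = √(-14 + (5 - 2 + 4)) = √(-14 + 7) = √(-7) = I*√7 ≈ 2.6458*I)
(S(2)*31)*J = (5*31)*(I*√7) = 155*(I*√7) = 155*I*√7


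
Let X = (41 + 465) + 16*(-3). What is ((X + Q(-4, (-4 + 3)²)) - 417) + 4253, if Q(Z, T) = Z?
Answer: 4290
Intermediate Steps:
X = 458 (X = 506 - 48 = 458)
((X + Q(-4, (-4 + 3)²)) - 417) + 4253 = ((458 - 4) - 417) + 4253 = (454 - 417) + 4253 = 37 + 4253 = 4290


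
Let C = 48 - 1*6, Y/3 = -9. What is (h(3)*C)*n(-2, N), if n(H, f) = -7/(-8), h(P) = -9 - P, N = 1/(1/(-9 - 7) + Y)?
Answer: -441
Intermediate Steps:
Y = -27 (Y = 3*(-9) = -27)
N = -16/433 (N = 1/(1/(-9 - 7) - 27) = 1/(1/(-16) - 27) = 1/(-1/16 - 27) = 1/(-433/16) = -16/433 ≈ -0.036951)
n(H, f) = 7/8 (n(H, f) = -7*(-⅛) = 7/8)
C = 42 (C = 48 - 6 = 42)
(h(3)*C)*n(-2, N) = ((-9 - 1*3)*42)*(7/8) = ((-9 - 3)*42)*(7/8) = -12*42*(7/8) = -504*7/8 = -441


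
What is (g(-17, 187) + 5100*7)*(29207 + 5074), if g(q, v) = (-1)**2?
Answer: 1223865981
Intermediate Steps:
g(q, v) = 1
(g(-17, 187) + 5100*7)*(29207 + 5074) = (1 + 5100*7)*(29207 + 5074) = (1 + 35700)*34281 = 35701*34281 = 1223865981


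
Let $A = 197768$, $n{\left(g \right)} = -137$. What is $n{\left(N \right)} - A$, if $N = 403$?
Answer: $-197905$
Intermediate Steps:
$n{\left(N \right)} - A = -137 - 197768 = -197905$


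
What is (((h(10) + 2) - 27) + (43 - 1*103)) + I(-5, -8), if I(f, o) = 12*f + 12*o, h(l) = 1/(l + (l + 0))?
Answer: -4819/20 ≈ -240.95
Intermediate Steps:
h(l) = 1/(2*l) (h(l) = 1/(l + l) = 1/(2*l))
(((h(10) + 2) - 27) + (43 - 1*103)) + I(-5, -8) = ((((1/2)/10 + 2) - 27) + (43 - 1*103)) + (12*(-5) + 12*(-8)) = ((((1/2)*(1/10) + 2) - 27) + (43 - 103)) + (-60 - 96) = (((1/20 + 2) - 27) - 60) - 156 = ((41/20 - 27) - 60) - 156 = (-499/20 - 60) - 156 = -1699/20 - 156 = -4819/20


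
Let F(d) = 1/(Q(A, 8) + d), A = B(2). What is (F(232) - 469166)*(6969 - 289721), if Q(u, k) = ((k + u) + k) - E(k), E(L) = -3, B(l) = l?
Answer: 33562378799744/253 ≈ 1.3266e+11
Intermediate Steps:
A = 2
Q(u, k) = 3 + u + 2*k (Q(u, k) = ((k + u) + k) - 1*(-3) = (u + 2*k) + 3 = 3 + u + 2*k)
F(d) = 1/(21 + d) (F(d) = 1/((3 + 2 + 2*8) + d) = 1/((3 + 2 + 16) + d) = 1/(21 + d))
(F(232) - 469166)*(6969 - 289721) = (1/(21 + 232) - 469166)*(6969 - 289721) = (1/253 - 469166)*(-282752) = -118698997/253*(-282752) = 33562378799744/253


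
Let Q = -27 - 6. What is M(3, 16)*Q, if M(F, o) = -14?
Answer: 462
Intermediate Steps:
Q = -33
M(3, 16)*Q = -14*(-33) = 462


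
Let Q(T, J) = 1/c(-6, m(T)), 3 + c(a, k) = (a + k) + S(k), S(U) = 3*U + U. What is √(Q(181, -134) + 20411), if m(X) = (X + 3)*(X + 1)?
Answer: √572184415829202/167431 ≈ 142.87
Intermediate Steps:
S(U) = 4*U
m(X) = (1 + X)*(3 + X) (m(X) = (3 + X)*(1 + X) = (1 + X)*(3 + X))
c(a, k) = -3 + a + 5*k (c(a, k) = -3 + ((a + k) + 4*k) = -3 + (a + 5*k) = -3 + a + 5*k)
Q(T, J) = 1/(6 + 5*T² + 20*T) (Q(T, J) = 1/(-3 - 6 + 5*(3 + T² + 4*T)) = 1/(-3 - 6 + (15 + 5*T² + 20*T)) = 1/(6 + 5*T² + 20*T))
√(Q(181, -134) + 20411) = √(1/(6 + 5*181² + 20*181) + 20411) = √(1/(6 + 5*32761 + 3620) + 20411) = √(1/(6 + 163805 + 3620) + 20411) = √(1/167431 + 20411) = √(3417434142/167431) = √572184415829202/167431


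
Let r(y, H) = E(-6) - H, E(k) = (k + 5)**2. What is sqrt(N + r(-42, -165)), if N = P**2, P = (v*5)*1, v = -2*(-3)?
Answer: sqrt(1066) ≈ 32.650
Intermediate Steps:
v = 6
E(k) = (5 + k)**2
P = 30 (P = (6*5)*1 = 30*1 = 30)
r(y, H) = 1 - H (r(y, H) = (5 - 6)**2 - H = (-1)**2 - H = 1 - H)
N = 900 (N = 30**2 = 900)
sqrt(N + r(-42, -165)) = sqrt(900 + (1 - 1*(-165))) = sqrt(900 + (1 + 165)) = sqrt(900 + 166) = sqrt(1066)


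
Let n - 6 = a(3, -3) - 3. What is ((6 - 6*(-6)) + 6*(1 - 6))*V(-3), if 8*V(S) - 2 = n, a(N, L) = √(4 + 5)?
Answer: 12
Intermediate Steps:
a(N, L) = 3 (a(N, L) = √9 = 3)
n = 6 (n = 6 + (3 - 3) = 6 + 0 = 6)
V(S) = 1 (V(S) = ¼ + (⅛)*6 = ¼ + ¾ = 1)
((6 - 6*(-6)) + 6*(1 - 6))*V(-3) = ((6 - 6*(-6)) + 6*(1 - 6))*1 = ((6 + 36) + 6*(-5))*1 = (42 - 30)*1 = 12*1 = 12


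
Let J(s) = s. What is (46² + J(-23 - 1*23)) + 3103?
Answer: 5173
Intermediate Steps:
(46² + J(-23 - 1*23)) + 3103 = (46² + (-23 - 1*23)) + 3103 = (2116 + (-23 - 23)) + 3103 = (2116 - 46) + 3103 = 2070 + 3103 = 5173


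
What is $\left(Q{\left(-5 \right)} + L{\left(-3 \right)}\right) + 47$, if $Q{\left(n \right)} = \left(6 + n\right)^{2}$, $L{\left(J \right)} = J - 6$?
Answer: $39$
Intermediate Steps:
$L{\left(J \right)} = -6 + J$
$\left(Q{\left(-5 \right)} + L{\left(-3 \right)}\right) + 47 = \left(\left(6 - 5\right)^{2} - 9\right) + 47 = \left(1^{2} - 9\right) + 47 = \left(1 - 9\right) + 47 = -8 + 47 = 39$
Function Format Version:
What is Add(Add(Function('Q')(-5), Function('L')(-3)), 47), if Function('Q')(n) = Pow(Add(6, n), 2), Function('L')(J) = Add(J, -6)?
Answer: 39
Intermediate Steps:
Function('L')(J) = Add(-6, J)
Add(Add(Function('Q')(-5), Function('L')(-3)), 47) = Add(Add(Pow(Add(6, -5), 2), Add(-6, -3)), 47) = Add(Add(Pow(1, 2), -9), 47) = Add(Add(1, -9), 47) = Add(-8, 47) = 39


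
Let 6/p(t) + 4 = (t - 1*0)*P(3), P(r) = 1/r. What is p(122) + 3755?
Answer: 206534/55 ≈ 3755.2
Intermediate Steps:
p(t) = 6/(-4 + t/3) (p(t) = 6/(-4 + (t - 1*0)/3) = 6/(-4 + (t + 0)*(1/3)) = 6/(-4 + t*(1/3)) = 6/(-4 + t/3))
p(122) + 3755 = 18/(-12 + 122) + 3755 = 18/110 + 3755 = 18*(1/110) + 3755 = 9/55 + 3755 = 206534/55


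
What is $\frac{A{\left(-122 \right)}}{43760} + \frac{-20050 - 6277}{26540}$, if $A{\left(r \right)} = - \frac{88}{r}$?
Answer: $- \frac{219609603}{221390045} \approx -0.99196$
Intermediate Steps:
$\frac{A{\left(-122 \right)}}{43760} + \frac{-20050 - 6277}{26540} = \frac{\left(-88\right) \frac{1}{-122}}{43760} + \frac{-20050 - 6277}{26540} = \left(-88\right) \left(- \frac{1}{122}\right) \frac{1}{43760} - \frac{26327}{26540} = \frac{44}{61} \cdot \frac{1}{43760} - \frac{26327}{26540} = \frac{11}{667340} - \frac{26327}{26540} = - \frac{219609603}{221390045}$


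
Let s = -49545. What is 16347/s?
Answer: -5449/16515 ≈ -0.32994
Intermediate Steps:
16347/s = 16347/(-49545) = 16347*(-1/49545) = -5449/16515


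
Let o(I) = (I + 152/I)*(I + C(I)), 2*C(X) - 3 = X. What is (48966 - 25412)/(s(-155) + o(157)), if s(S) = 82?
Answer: 3697978/5890711 ≈ 0.62776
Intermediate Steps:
C(X) = 3/2 + X/2
o(I) = (3/2 + 3*I/2)*(I + 152/I) (o(I) = (I + 152/I)*(I + (3/2 + I/2)) = (I + 152/I)*(3/2 + 3*I/2) = (3/2 + 3*I/2)*(I + 152/I))
(48966 - 25412)/(s(-155) + o(157)) = (48966 - 25412)/(82 + (228 + 228/157 + (3/2)*157 + (3/2)*157²)) = 23554/(82 + (228 + 228*(1/157) + 471/2 + (3/2)*24649)) = 23554/(82 + (228 + 228/157 + 471/2 + 73947/2)) = 23554/(82 + 5877837/157) = 23554/(5890711/157) = 23554*(157/5890711) = 3697978/5890711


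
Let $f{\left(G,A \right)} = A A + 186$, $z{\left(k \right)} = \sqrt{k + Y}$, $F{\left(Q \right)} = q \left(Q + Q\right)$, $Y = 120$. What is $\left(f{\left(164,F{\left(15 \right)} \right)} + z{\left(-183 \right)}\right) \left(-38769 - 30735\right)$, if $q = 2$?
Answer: $-263142144 - 208512 i \sqrt{7} \approx -2.6314 \cdot 10^{8} - 5.5167 \cdot 10^{5} i$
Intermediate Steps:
$F{\left(Q \right)} = 4 Q$ ($F{\left(Q \right)} = 2 \left(Q + Q\right) = 2 \cdot 2 Q = 4 Q$)
$z{\left(k \right)} = \sqrt{120 + k}$ ($z{\left(k \right)} = \sqrt{k + 120} = \sqrt{120 + k}$)
$f{\left(G,A \right)} = 186 + A^{2}$ ($f{\left(G,A \right)} = A^{2} + 186 = 186 + A^{2}$)
$\left(f{\left(164,F{\left(15 \right)} \right)} + z{\left(-183 \right)}\right) \left(-38769 - 30735\right) = \left(\left(186 + \left(4 \cdot 15\right)^{2}\right) + \sqrt{120 - 183}\right) \left(-38769 - 30735\right) = \left(\left(186 + 60^{2}\right) + \sqrt{-63}\right) \left(-69504\right) = \left(\left(186 + 3600\right) + 3 i \sqrt{7}\right) \left(-69504\right) = \left(3786 + 3 i \sqrt{7}\right) \left(-69504\right) = -263142144 - 208512 i \sqrt{7}$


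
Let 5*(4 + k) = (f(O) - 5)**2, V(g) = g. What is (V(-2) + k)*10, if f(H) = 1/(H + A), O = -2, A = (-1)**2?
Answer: 12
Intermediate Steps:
A = 1
f(H) = 1/(1 + H) (f(H) = 1/(H + 1) = 1/(1 + H))
k = 16/5 (k = -4 + (1/(1 - 2) - 5)**2/5 = -4 + (1/(-1) - 5)**2/5 = -4 + (-1 - 5)**2/5 = -4 + (1/5)*(-6)**2 = -4 + (1/5)*36 = -4 + 36/5 = 16/5 ≈ 3.2000)
(V(-2) + k)*10 = (-2 + 16/5)*10 = (6/5)*10 = 12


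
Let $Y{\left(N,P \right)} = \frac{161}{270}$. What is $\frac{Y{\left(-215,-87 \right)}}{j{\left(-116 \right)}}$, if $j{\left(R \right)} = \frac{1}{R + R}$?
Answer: $- \frac{18676}{135} \approx -138.34$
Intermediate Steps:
$Y{\left(N,P \right)} = \frac{161}{270}$ ($Y{\left(N,P \right)} = 161 \cdot \frac{1}{270} = \frac{161}{270}$)
$j{\left(R \right)} = \frac{1}{2 R}$
$\frac{Y{\left(-215,-87 \right)}}{j{\left(-116 \right)}} = \frac{161}{270 \frac{1}{2 \left(-116\right)}} = \frac{161}{270 \cdot \frac{1}{2} \left(- \frac{1}{116}\right)} = \frac{161}{270 \left(- \frac{1}{232}\right)} = \frac{161}{270} \left(-232\right) = - \frac{18676}{135}$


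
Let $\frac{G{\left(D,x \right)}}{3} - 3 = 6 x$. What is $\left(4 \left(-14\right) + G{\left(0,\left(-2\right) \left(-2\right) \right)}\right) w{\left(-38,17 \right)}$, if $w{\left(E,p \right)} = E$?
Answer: $-950$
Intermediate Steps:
$G{\left(D,x \right)} = 9 + 18 x$ ($G{\left(D,x \right)} = 9 + 3 \cdot 6 x = 9 + 18 x$)
$\left(4 \left(-14\right) + G{\left(0,\left(-2\right) \left(-2\right) \right)}\right) w{\left(-38,17 \right)} = \left(4 \left(-14\right) + \left(9 + 18 \left(\left(-2\right) \left(-2\right)\right)\right)\right) \left(-38\right) = \left(-56 + \left(9 + 18 \cdot 4\right)\right) \left(-38\right) = \left(-56 + \left(9 + 72\right)\right) \left(-38\right) = \left(-56 + 81\right) \left(-38\right) = 25 \left(-38\right) = -950$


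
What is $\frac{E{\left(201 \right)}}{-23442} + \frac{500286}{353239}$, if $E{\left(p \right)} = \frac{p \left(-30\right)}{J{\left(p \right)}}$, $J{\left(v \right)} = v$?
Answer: $\frac{1956383597}{1380104773} \approx 1.4176$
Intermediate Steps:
$E{\left(p \right)} = -30$ ($E{\left(p \right)} = \frac{p \left(-30\right)}{p} = \frac{\left(-30\right) p}{p} = -30$)
$\frac{E{\left(201 \right)}}{-23442} + \frac{500286}{353239} = - \frac{30}{-23442} + \frac{500286}{353239} = \left(-30\right) \left(- \frac{1}{23442}\right) + 500286 \cdot \frac{1}{353239} = \frac{5}{3907} + \frac{500286}{353239} = \frac{1956383597}{1380104773}$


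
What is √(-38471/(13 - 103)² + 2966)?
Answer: √23986129/90 ≈ 54.417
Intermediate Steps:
√(-38471/(13 - 103)² + 2966) = √(-38471/((-90)²) + 2966) = √(-38471/8100 + 2966) = √(23986129/8100) = √23986129/90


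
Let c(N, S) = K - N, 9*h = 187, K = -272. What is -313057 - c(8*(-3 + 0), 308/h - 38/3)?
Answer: -312809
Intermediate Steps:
h = 187/9 (h = (⅑)*187 = 187/9 ≈ 20.778)
c(N, S) = -272 - N
-313057 - c(8*(-3 + 0), 308/h - 38/3) = -313057 - (-272 - 8*(-3 + 0)) = -313057 - (-272 - 8*(-3)) = -313057 - (-272 - 1*(-24)) = -313057 - (-272 + 24) = -313057 - 1*(-248) = -313057 + 248 = -312809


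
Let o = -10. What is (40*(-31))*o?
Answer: 12400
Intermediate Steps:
(40*(-31))*o = (40*(-31))*(-10) = -1240*(-10) = 12400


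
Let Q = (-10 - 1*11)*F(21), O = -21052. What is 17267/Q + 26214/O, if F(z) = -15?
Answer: 177623737/3315690 ≈ 53.571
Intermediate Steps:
Q = 315 (Q = (-10 - 1*11)*(-15) = (-10 - 11)*(-15) = -21*(-15) = 315)
17267/Q + 26214/O = 17267/315 + 26214/(-21052) = 17267*(1/315) + 26214*(-1/21052) = 17267/315 - 13107/10526 = 177623737/3315690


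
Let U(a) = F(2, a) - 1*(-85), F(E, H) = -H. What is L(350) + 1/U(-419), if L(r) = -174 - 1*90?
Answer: -133055/504 ≈ -264.00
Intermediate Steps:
L(r) = -264 (L(r) = -174 - 90 = -264)
U(a) = 85 - a (U(a) = -a - 1*(-85) = -a + 85 = 85 - a)
L(350) + 1/U(-419) = -264 + 1/(85 - 1*(-419)) = -264 + 1/(85 + 419) = -264 + 1/504 = -133055/504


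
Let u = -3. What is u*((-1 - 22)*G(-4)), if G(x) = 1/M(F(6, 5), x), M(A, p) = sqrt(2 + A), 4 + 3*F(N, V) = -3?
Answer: -69*I*sqrt(3) ≈ -119.51*I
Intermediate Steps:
F(N, V) = -7/3 (F(N, V) = -4/3 + (1/3)*(-3) = -4/3 - 1 = -7/3)
G(x) = -I*sqrt(3) (G(x) = 1/(sqrt(2 - 7/3)) = 1/(sqrt(-1/3)) = 1/(I*sqrt(3)/3) = -I*sqrt(3))
u*((-1 - 22)*G(-4)) = -3*(-1 - 22)*(-I*sqrt(3)) = -(-69)*(-I*sqrt(3)) = -69*I*sqrt(3)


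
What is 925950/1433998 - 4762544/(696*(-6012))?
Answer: 334499353291/187511012478 ≈ 1.7839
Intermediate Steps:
925950/1433998 - 4762544/(696*(-6012)) = 925950*(1/1433998) - 4762544/(-4184352) = 462975/716999 - 4762544*(-1/4184352) = 462975/716999 + 297659/261522 = 334499353291/187511012478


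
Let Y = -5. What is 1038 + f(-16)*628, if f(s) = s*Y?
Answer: 51278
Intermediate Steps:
f(s) = -5*s (f(s) = s*(-5) = -5*s)
1038 + f(-16)*628 = 1038 - 5*(-16)*628 = 1038 + 80*628 = 1038 + 50240 = 51278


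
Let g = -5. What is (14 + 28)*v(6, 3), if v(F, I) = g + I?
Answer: -84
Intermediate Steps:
v(F, I) = -5 + I
(14 + 28)*v(6, 3) = (14 + 28)*(-5 + 3) = 42*(-2) = -84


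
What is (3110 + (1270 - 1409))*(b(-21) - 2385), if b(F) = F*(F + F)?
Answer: -4465413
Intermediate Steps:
b(F) = 2*F² (b(F) = F*(2*F) = 2*F²)
(3110 + (1270 - 1409))*(b(-21) - 2385) = (3110 + (1270 - 1409))*(2*(-21)² - 2385) = (3110 - 139)*(2*441 - 2385) = 2971*(882 - 2385) = 2971*(-1503) = -4465413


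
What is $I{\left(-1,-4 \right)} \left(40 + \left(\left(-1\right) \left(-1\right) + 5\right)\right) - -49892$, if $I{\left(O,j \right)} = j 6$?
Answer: $48788$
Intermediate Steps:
$I{\left(O,j \right)} = 6 j$
$I{\left(-1,-4 \right)} \left(40 + \left(\left(-1\right) \left(-1\right) + 5\right)\right) - -49892 = 6 \left(-4\right) \left(40 + \left(\left(-1\right) \left(-1\right) + 5\right)\right) - -49892 = - 24 \left(40 + \left(1 + 5\right)\right) + 49892 = - 24 \left(40 + 6\right) + 49892 = \left(-24\right) 46 + 49892 = -1104 + 49892 = 48788$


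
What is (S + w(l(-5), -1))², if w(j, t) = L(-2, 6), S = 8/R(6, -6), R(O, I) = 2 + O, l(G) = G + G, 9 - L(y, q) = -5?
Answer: 225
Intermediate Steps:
L(y, q) = 14 (L(y, q) = 9 - 1*(-5) = 9 + 5 = 14)
l(G) = 2*G
S = 1 (S = 8/(2 + 6) = 8/8 = 8*(⅛) = 1)
w(j, t) = 14
(S + w(l(-5), -1))² = (1 + 14)² = 15² = 225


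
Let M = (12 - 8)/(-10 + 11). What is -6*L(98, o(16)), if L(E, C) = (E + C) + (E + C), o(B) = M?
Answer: -1224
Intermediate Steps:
M = 4 (M = 4/1 = 4*1 = 4)
o(B) = 4
L(E, C) = 2*C + 2*E (L(E, C) = (C + E) + (C + E) = 2*C + 2*E)
-6*L(98, o(16)) = -6*(2*4 + 2*98) = -6*(8 + 196) = -6*204 = -1224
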